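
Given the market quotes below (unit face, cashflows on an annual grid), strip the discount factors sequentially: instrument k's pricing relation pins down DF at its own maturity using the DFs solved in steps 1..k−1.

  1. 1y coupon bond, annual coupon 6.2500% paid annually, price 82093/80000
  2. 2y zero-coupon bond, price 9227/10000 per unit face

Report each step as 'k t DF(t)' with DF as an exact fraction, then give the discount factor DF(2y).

1 1 4829/5000
2 2 9227/10000
DF(2y) = 9227/10000 ≈ 0.922700

step 1 [1y] bond c/1=1/16: DF=(82093/80000 − 1/16·(0))/(1+1/16) = 4829/5000 ≈ 0.965800
step 2 [2y] zero: DF = P = 9227/10000 ≈ 0.922700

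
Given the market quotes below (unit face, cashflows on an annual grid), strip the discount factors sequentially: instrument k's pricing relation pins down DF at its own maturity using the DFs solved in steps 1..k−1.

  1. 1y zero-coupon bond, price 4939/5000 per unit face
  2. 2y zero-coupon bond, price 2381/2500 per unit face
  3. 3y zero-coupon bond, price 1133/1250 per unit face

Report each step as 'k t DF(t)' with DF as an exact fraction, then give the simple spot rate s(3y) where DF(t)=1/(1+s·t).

step 1 [1y] zero: DF = P = 4939/5000 ≈ 0.987800
step 2 [2y] zero: DF = P = 2381/2500 ≈ 0.952400
step 3 [3y] zero: DF = P = 1133/1250 ≈ 0.906400

1 1 4939/5000
2 2 2381/2500
3 3 1133/1250
s(3y) = (1/(1133/1250) − 1)/(3) = 39/1133 ≈ 3.4422%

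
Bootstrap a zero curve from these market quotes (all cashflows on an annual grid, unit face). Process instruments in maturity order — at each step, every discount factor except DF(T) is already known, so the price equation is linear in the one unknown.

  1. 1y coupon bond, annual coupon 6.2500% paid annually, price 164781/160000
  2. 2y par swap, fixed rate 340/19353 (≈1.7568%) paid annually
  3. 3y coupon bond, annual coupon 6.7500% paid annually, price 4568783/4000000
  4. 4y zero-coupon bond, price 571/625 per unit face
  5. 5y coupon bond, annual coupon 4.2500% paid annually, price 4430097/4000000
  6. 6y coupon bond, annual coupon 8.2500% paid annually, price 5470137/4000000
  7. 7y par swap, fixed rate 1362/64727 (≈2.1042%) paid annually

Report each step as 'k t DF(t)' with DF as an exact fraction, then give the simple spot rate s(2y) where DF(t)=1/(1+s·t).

step 1 [1y] bond c/1=1/16: DF=(164781/160000 − 1/16·(0))/(1+1/16) = 9693/10000 ≈ 0.969300
step 2 [2y] swap r/1=340/19353: DF=(1 − 340/19353·(0.969300))/(1+340/19353) = 483/500 ≈ 0.966000
step 3 [3y] bond c/1=27/400: DF=(4568783/4000000 − 27/400·(0.969300+0.966000))/(1+27/400) = 2369/2500 ≈ 0.947600
step 4 [4y] zero: DF = P = 571/625 ≈ 0.913600
step 5 [5y] bond c/1=17/400: DF=(4430097/4000000 − 17/400·(0.969300+0.966000+0.947600+0.913600))/(1+17/400) = 2269/2500 ≈ 0.907600
step 6 [6y] bond c/1=33/400: DF=(5470137/4000000 − 33/400·(0.969300+0.966000+0.947600+0.913600+0.907600))/(1+33/400) = 1131/1250 ≈ 0.904800
step 7 [7y] swap r/1=1362/64727: DF=(1 − 1362/64727·(0.969300+0.966000+0.947600+0.913600+0.907600+0.904800))/(1+1362/64727) = 4319/5000 ≈ 0.863800

1 1 9693/10000
2 2 483/500
3 3 2369/2500
4 4 571/625
5 5 2269/2500
6 6 1131/1250
7 7 4319/5000
s(2y) = (1/(483/500) − 1)/(2) = 17/966 ≈ 1.7598%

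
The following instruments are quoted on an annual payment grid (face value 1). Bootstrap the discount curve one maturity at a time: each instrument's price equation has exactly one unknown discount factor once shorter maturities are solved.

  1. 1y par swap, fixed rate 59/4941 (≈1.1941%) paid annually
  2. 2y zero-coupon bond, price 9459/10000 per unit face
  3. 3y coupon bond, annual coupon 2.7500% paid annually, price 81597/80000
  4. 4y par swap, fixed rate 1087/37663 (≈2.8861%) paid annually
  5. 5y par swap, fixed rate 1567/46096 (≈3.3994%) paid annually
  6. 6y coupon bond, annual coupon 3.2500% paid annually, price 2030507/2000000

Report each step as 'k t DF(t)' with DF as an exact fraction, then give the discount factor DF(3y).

1 1 4941/5000
2 2 9459/10000
3 3 9409/10000
4 4 8913/10000
5 5 8433/10000
6 6 4191/5000
DF(3y) = 9409/10000 ≈ 0.940900

step 1 [1y] swap r/1=59/4941: DF=(1 − 59/4941·(0))/(1+59/4941) = 4941/5000 ≈ 0.988200
step 2 [2y] zero: DF = P = 9459/10000 ≈ 0.945900
step 3 [3y] bond c/1=11/400: DF=(81597/80000 − 11/400·(0.988200+0.945900))/(1+11/400) = 9409/10000 ≈ 0.940900
step 4 [4y] swap r/1=1087/37663: DF=(1 − 1087/37663·(0.988200+0.945900+0.940900))/(1+1087/37663) = 8913/10000 ≈ 0.891300
step 5 [5y] swap r/1=1567/46096: DF=(1 − 1567/46096·(0.988200+0.945900+0.940900+0.891300))/(1+1567/46096) = 8433/10000 ≈ 0.843300
step 6 [6y] bond c/1=13/400: DF=(2030507/2000000 − 13/400·(0.988200+0.945900+0.940900+0.891300+0.843300))/(1+13/400) = 4191/5000 ≈ 0.838200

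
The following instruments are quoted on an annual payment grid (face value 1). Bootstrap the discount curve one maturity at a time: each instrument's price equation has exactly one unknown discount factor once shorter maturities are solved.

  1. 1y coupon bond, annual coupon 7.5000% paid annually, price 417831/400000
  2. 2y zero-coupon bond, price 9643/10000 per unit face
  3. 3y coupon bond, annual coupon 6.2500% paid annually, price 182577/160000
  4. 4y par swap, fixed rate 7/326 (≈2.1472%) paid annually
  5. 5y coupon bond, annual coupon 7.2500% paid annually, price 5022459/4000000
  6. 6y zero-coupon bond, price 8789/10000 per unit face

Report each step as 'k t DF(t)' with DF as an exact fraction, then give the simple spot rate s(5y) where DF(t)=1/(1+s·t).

1 1 9717/10000
2 2 9643/10000
3 3 9601/10000
4 4 9181/10000
5 5 9129/10000
6 6 8789/10000
s(5y) = (1/(9129/10000) − 1)/(5) = 871/45645 ≈ 1.9082%

step 1 [1y] bond c/1=3/40: DF=(417831/400000 − 3/40·(0))/(1+3/40) = 9717/10000 ≈ 0.971700
step 2 [2y] zero: DF = P = 9643/10000 ≈ 0.964300
step 3 [3y] bond c/1=1/16: DF=(182577/160000 − 1/16·(0.971700+0.964300))/(1+1/16) = 9601/10000 ≈ 0.960100
step 4 [4y] swap r/1=7/326: DF=(1 − 7/326·(0.971700+0.964300+0.960100))/(1+7/326) = 9181/10000 ≈ 0.918100
step 5 [5y] bond c/1=29/400: DF=(5022459/4000000 − 29/400·(0.971700+0.964300+0.960100+0.918100))/(1+29/400) = 9129/10000 ≈ 0.912900
step 6 [6y] zero: DF = P = 8789/10000 ≈ 0.878900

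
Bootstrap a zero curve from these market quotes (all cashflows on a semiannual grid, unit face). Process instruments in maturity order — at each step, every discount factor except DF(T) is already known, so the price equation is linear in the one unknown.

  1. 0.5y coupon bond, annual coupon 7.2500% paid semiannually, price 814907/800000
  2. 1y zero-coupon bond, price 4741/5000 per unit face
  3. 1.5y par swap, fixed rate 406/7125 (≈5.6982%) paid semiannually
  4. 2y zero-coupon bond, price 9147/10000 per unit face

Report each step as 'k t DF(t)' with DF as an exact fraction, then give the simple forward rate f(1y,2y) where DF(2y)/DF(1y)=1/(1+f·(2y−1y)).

1 1/2 983/1000
2 1 4741/5000
3 3/2 2297/2500
4 2 9147/10000
f(1y,2y) = ((4741/5000)/(9147/10000) − 1)/(1) = 335/9147 ≈ 3.6624%

step 1 [0.5y] bond c/2=29/800: DF=(814907/800000 − 29/800·(0))/(1+29/800) = 983/1000 ≈ 0.983000
step 2 [1y] zero: DF = P = 4741/5000 ≈ 0.948200
step 3 [1.5y] swap r/2=203/7125: DF=(1 − 203/7125·(0.983000+0.948200))/(1+203/7125) = 2297/2500 ≈ 0.918800
step 4 [2y] zero: DF = P = 9147/10000 ≈ 0.914700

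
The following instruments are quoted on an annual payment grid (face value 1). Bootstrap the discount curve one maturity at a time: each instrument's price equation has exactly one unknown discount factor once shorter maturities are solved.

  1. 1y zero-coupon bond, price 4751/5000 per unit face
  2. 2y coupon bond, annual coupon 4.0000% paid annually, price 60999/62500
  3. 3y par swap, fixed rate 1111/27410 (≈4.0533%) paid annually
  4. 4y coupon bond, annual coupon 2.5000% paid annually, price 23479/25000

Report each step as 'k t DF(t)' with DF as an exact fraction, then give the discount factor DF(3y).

1 1 4751/5000
2 2 9019/10000
3 3 8889/10000
4 4 4247/5000
DF(3y) = 8889/10000 ≈ 0.888900

step 1 [1y] zero: DF = P = 4751/5000 ≈ 0.950200
step 2 [2y] bond c/1=1/25: DF=(60999/62500 − 1/25·(0.950200))/(1+1/25) = 9019/10000 ≈ 0.901900
step 3 [3y] swap r/1=1111/27410: DF=(1 − 1111/27410·(0.950200+0.901900))/(1+1111/27410) = 8889/10000 ≈ 0.888900
step 4 [4y] bond c/1=1/40: DF=(23479/25000 − 1/40·(0.950200+0.901900+0.888900))/(1+1/40) = 4247/5000 ≈ 0.849400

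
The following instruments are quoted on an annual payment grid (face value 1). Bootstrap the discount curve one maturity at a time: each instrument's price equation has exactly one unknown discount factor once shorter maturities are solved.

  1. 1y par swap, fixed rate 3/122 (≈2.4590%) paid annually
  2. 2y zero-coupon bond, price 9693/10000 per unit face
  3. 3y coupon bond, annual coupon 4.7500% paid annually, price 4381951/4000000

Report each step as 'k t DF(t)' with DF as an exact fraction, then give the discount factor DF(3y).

step 1 [1y] swap r/1=3/122: DF=(1 − 3/122·(0))/(1+3/122) = 122/125 ≈ 0.976000
step 2 [2y] zero: DF = P = 9693/10000 ≈ 0.969300
step 3 [3y] bond c/1=19/400: DF=(4381951/4000000 − 19/400·(0.976000+0.969300))/(1+19/400) = 1197/1250 ≈ 0.957600

1 1 122/125
2 2 9693/10000
3 3 1197/1250
DF(3y) = 1197/1250 ≈ 0.957600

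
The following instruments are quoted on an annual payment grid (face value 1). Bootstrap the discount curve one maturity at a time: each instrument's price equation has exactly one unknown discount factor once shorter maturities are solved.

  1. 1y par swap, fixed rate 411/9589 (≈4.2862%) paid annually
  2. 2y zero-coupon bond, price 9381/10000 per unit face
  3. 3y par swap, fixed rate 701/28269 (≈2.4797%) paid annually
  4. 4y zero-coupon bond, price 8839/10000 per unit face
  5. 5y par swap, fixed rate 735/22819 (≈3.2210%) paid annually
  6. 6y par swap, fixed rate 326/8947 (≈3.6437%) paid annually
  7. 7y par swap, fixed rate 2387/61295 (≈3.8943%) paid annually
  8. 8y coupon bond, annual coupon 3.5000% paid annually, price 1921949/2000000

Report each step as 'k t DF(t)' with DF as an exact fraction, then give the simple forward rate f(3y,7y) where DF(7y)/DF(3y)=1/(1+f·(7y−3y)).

step 1 [1y] swap r/1=411/9589: DF=(1 − 411/9589·(0))/(1+411/9589) = 9589/10000 ≈ 0.958900
step 2 [2y] zero: DF = P = 9381/10000 ≈ 0.938100
step 3 [3y] swap r/1=701/28269: DF=(1 − 701/28269·(0.958900+0.938100))/(1+701/28269) = 9299/10000 ≈ 0.929900
step 4 [4y] zero: DF = P = 8839/10000 ≈ 0.883900
step 5 [5y] swap r/1=735/22819: DF=(1 − 735/22819·(0.958900+0.938100+0.929900+0.883900))/(1+735/22819) = 853/1000 ≈ 0.853000
step 6 [6y] swap r/1=326/8947: DF=(1 − 326/8947·(0.958900+0.938100+0.929900+0.883900+0.853000))/(1+326/8947) = 2011/2500 ≈ 0.804400
step 7 [7y] swap r/1=2387/61295: DF=(1 − 2387/61295·(0.958900+0.938100+0.929900+0.883900+0.853000+0.804400))/(1+2387/61295) = 7613/10000 ≈ 0.761300
step 8 [8y] bond c/1=7/200: DF=(1921949/2000000 − 7/200·(0.958900+0.938100+0.929900+0.883900+0.853000+0.804400+0.761300))/(1+7/200) = 1803/2500 ≈ 0.721200

1 1 9589/10000
2 2 9381/10000
3 3 9299/10000
4 4 8839/10000
5 5 853/1000
6 6 2011/2500
7 7 7613/10000
8 8 1803/2500
f(3y,7y) = ((9299/10000)/(7613/10000) − 1)/(4) = 843/15226 ≈ 5.5366%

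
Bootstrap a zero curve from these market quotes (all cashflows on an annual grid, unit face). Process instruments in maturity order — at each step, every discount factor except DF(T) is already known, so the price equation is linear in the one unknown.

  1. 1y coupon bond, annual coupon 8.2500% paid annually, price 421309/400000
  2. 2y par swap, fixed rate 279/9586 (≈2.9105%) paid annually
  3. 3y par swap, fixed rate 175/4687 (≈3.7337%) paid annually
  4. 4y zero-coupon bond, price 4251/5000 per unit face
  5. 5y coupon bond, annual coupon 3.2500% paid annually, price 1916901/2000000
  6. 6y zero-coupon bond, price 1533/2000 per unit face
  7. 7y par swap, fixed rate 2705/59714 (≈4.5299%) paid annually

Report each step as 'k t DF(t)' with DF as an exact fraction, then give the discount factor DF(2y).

1 1 973/1000
2 2 4721/5000
3 3 179/200
4 4 4251/5000
5 5 813/1000
6 6 1533/2000
7 7 1459/2000
DF(2y) = 4721/5000 ≈ 0.944200

step 1 [1y] bond c/1=33/400: DF=(421309/400000 − 33/400·(0))/(1+33/400) = 973/1000 ≈ 0.973000
step 2 [2y] swap r/1=279/9586: DF=(1 − 279/9586·(0.973000))/(1+279/9586) = 4721/5000 ≈ 0.944200
step 3 [3y] swap r/1=175/4687: DF=(1 − 175/4687·(0.973000+0.944200))/(1+175/4687) = 179/200 ≈ 0.895000
step 4 [4y] zero: DF = P = 4251/5000 ≈ 0.850200
step 5 [5y] bond c/1=13/400: DF=(1916901/2000000 − 13/400·(0.973000+0.944200+0.895000+0.850200))/(1+13/400) = 813/1000 ≈ 0.813000
step 6 [6y] zero: DF = P = 1533/2000 ≈ 0.766500
step 7 [7y] swap r/1=2705/59714: DF=(1 − 2705/59714·(0.973000+0.944200+0.895000+0.850200+0.813000+0.766500))/(1+2705/59714) = 1459/2000 ≈ 0.729500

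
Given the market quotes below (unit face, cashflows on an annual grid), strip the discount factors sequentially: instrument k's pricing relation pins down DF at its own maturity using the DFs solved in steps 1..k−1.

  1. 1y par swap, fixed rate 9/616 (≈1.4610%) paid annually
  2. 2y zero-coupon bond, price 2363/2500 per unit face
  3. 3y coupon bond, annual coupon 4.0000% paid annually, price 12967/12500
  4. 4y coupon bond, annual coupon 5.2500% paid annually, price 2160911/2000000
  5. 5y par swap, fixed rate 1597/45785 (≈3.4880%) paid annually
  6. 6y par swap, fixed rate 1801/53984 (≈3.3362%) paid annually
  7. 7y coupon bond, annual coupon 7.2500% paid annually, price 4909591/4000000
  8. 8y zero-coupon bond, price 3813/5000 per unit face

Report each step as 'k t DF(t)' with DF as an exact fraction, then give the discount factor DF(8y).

1 1 616/625
2 2 2363/2500
3 3 577/625
4 4 4421/5000
5 5 8403/10000
6 6 8199/10000
7 7 1559/2000
8 8 3813/5000
DF(8y) = 3813/5000 ≈ 0.762600

step 1 [1y] swap r/1=9/616: DF=(1 − 9/616·(0))/(1+9/616) = 616/625 ≈ 0.985600
step 2 [2y] zero: DF = P = 2363/2500 ≈ 0.945200
step 3 [3y] bond c/1=1/25: DF=(12967/12500 − 1/25·(0.985600+0.945200))/(1+1/25) = 577/625 ≈ 0.923200
step 4 [4y] bond c/1=21/400: DF=(2160911/2000000 − 21/400·(0.985600+0.945200+0.923200))/(1+21/400) = 4421/5000 ≈ 0.884200
step 5 [5y] swap r/1=1597/45785: DF=(1 − 1597/45785·(0.985600+0.945200+0.923200+0.884200))/(1+1597/45785) = 8403/10000 ≈ 0.840300
step 6 [6y] swap r/1=1801/53984: DF=(1 − 1801/53984·(0.985600+0.945200+0.923200+0.884200+0.840300))/(1+1801/53984) = 8199/10000 ≈ 0.819900
step 7 [7y] bond c/1=29/400: DF=(4909591/4000000 − 29/400·(0.985600+0.945200+0.923200+0.884200+0.840300+0.819900))/(1+29/400) = 1559/2000 ≈ 0.779500
step 8 [8y] zero: DF = P = 3813/5000 ≈ 0.762600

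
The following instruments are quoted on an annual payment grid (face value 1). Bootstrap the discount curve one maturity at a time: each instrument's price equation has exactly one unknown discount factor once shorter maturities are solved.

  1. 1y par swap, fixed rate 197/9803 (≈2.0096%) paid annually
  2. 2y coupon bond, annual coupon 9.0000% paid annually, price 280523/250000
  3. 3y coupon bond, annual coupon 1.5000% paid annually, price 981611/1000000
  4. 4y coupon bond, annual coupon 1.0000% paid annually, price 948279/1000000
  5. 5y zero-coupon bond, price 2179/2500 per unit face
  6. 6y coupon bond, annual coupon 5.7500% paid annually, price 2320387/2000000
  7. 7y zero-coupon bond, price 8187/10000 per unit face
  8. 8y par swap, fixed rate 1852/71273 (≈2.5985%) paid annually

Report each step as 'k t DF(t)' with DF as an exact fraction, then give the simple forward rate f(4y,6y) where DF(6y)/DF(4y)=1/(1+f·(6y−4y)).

1 1 9803/10000
2 2 1897/2000
3 3 4693/5000
4 4 1821/2000
5 5 2179/2500
6 6 8443/10000
7 7 8187/10000
8 8 2037/2500
f(4y,6y) = ((1821/2000)/(8443/10000) − 1)/(2) = 331/8443 ≈ 3.9204%

step 1 [1y] swap r/1=197/9803: DF=(1 − 197/9803·(0))/(1+197/9803) = 9803/10000 ≈ 0.980300
step 2 [2y] bond c/1=9/100: DF=(280523/250000 − 9/100·(0.980300))/(1+9/100) = 1897/2000 ≈ 0.948500
step 3 [3y] bond c/1=3/200: DF=(981611/1000000 − 3/200·(0.980300+0.948500))/(1+3/200) = 4693/5000 ≈ 0.938600
step 4 [4y] bond c/1=1/100: DF=(948279/1000000 − 1/100·(0.980300+0.948500+0.938600))/(1+1/100) = 1821/2000 ≈ 0.910500
step 5 [5y] zero: DF = P = 2179/2500 ≈ 0.871600
step 6 [6y] bond c/1=23/400: DF=(2320387/2000000 − 23/400·(0.980300+0.948500+0.938600+0.910500+0.871600))/(1+23/400) = 8443/10000 ≈ 0.844300
step 7 [7y] zero: DF = P = 8187/10000 ≈ 0.818700
step 8 [8y] swap r/1=1852/71273: DF=(1 − 1852/71273·(0.980300+0.948500+0.938600+0.910500+0.871600+0.844300+0.818700))/(1+1852/71273) = 2037/2500 ≈ 0.814800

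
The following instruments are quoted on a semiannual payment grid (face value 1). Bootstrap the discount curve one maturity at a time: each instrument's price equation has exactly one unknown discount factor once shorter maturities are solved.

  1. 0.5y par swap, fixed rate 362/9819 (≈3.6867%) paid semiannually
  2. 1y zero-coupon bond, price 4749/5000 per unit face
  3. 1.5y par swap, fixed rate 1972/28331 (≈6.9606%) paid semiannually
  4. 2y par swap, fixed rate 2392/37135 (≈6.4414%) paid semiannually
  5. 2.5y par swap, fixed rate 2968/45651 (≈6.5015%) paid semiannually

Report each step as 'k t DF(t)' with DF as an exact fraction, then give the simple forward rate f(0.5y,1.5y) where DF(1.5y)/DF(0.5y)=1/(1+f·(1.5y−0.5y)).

step 1 [0.5y] swap r/2=181/9819: DF=(1 − 181/9819·(0))/(1+181/9819) = 9819/10000 ≈ 0.981900
step 2 [1y] zero: DF = P = 4749/5000 ≈ 0.949800
step 3 [1.5y] swap r/2=986/28331: DF=(1 − 986/28331·(0.981900+0.949800))/(1+986/28331) = 4507/5000 ≈ 0.901400
step 4 [2y] swap r/2=1196/37135: DF=(1 − 1196/37135·(0.981900+0.949800+0.901400))/(1+1196/37135) = 2201/2500 ≈ 0.880400
step 5 [2.5y] swap r/2=1484/45651: DF=(1 − 1484/45651·(0.981900+0.949800+0.901400+0.880400))/(1+1484/45651) = 2129/2500 ≈ 0.851600

1 1/2 9819/10000
2 1 4749/5000
3 3/2 4507/5000
4 2 2201/2500
5 5/2 2129/2500
f(0.5y,1.5y) = ((9819/10000)/(4507/5000) − 1)/(1) = 805/9014 ≈ 8.9306%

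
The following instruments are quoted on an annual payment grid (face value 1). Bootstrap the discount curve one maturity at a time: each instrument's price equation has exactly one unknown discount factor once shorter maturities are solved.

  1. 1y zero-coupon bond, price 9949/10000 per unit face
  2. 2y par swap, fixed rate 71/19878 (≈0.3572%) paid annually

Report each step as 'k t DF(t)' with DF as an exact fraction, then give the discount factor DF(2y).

1 1 9949/10000
2 2 9929/10000
DF(2y) = 9929/10000 ≈ 0.992900

step 1 [1y] zero: DF = P = 9949/10000 ≈ 0.994900
step 2 [2y] swap r/1=71/19878: DF=(1 − 71/19878·(0.994900))/(1+71/19878) = 9929/10000 ≈ 0.992900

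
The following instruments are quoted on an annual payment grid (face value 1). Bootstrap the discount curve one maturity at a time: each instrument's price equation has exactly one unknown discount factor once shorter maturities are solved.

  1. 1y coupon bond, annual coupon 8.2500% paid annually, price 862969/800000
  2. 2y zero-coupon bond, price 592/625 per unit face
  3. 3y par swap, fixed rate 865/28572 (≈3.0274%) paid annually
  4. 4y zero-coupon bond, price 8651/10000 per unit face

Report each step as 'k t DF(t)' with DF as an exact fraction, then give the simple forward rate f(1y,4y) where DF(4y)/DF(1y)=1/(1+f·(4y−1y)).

1 1 1993/2000
2 2 592/625
3 3 1827/2000
4 4 8651/10000
f(1y,4y) = ((1993/2000)/(8651/10000) − 1)/(3) = 438/8651 ≈ 5.0630%

step 1 [1y] bond c/1=33/400: DF=(862969/800000 − 33/400·(0))/(1+33/400) = 1993/2000 ≈ 0.996500
step 2 [2y] zero: DF = P = 592/625 ≈ 0.947200
step 3 [3y] swap r/1=865/28572: DF=(1 − 865/28572·(0.996500+0.947200))/(1+865/28572) = 1827/2000 ≈ 0.913500
step 4 [4y] zero: DF = P = 8651/10000 ≈ 0.865100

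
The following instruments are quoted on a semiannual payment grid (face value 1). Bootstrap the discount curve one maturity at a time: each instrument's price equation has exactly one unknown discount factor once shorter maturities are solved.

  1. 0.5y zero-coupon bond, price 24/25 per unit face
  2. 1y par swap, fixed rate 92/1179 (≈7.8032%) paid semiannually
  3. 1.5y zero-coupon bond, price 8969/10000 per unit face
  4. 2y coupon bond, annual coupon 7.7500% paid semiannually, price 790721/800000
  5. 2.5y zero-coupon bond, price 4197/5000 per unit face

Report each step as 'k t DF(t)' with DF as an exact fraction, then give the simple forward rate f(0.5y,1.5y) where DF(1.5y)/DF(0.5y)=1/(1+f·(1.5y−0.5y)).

step 1 [0.5y] zero: DF = P = 24/25 ≈ 0.960000
step 2 [1y] swap r/2=46/1179: DF=(1 − 46/1179·(0.960000))/(1+46/1179) = 579/625 ≈ 0.926400
step 3 [1.5y] zero: DF = P = 8969/10000 ≈ 0.896900
step 4 [2y] bond c/2=31/800: DF=(790721/800000 − 31/800·(0.960000+0.926400+0.896900))/(1+31/800) = 8477/10000 ≈ 0.847700
step 5 [2.5y] zero: DF = P = 4197/5000 ≈ 0.839400

1 1/2 24/25
2 1 579/625
3 3/2 8969/10000
4 2 8477/10000
5 5/2 4197/5000
f(0.5y,1.5y) = ((24/25)/(8969/10000) − 1)/(1) = 631/8969 ≈ 7.0353%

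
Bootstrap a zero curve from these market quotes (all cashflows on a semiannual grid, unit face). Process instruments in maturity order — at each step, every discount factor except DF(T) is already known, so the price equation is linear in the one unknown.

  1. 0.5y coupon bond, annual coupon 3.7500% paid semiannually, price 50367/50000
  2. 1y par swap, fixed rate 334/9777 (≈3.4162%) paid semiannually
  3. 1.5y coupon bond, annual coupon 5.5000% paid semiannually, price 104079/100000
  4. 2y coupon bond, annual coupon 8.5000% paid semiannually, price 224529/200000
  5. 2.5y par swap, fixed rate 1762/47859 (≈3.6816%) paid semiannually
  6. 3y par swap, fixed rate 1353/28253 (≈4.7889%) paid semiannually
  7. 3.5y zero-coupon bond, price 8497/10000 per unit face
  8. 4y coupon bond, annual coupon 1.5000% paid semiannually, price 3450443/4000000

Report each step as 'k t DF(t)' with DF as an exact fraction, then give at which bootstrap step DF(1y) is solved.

1 1/2 618/625
2 1 4833/5000
3 3/2 4803/5000
4 2 479/500
5 5/2 9119/10000
6 3 8647/10000
7 7/2 8497/10000
8 4 4039/5000
DF(1y) is solved at step 2

step 1 [0.5y] bond c/2=3/160: DF=(50367/50000 − 3/160·(0))/(1+3/160) = 618/625 ≈ 0.988800
step 2 [1y] swap r/2=167/9777: DF=(1 − 167/9777·(0.988800))/(1+167/9777) = 4833/5000 ≈ 0.966600
step 3 [1.5y] bond c/2=11/400: DF=(104079/100000 − 11/400·(0.988800+0.966600))/(1+11/400) = 4803/5000 ≈ 0.960600
step 4 [2y] bond c/2=17/400: DF=(224529/200000 − 17/400·(0.988800+0.966600+0.960600))/(1+17/400) = 479/500 ≈ 0.958000
step 5 [2.5y] swap r/2=881/47859: DF=(1 − 881/47859·(0.988800+0.966600+0.960600+0.958000))/(1+881/47859) = 9119/10000 ≈ 0.911900
step 6 [3y] swap r/2=1353/56506: DF=(1 − 1353/56506·(0.988800+0.966600+0.960600+0.958000+0.911900))/(1+1353/56506) = 8647/10000 ≈ 0.864700
step 7 [3.5y] zero: DF = P = 8497/10000 ≈ 0.849700
step 8 [4y] bond c/2=3/400: DF=(3450443/4000000 − 3/400·(0.988800+0.966600+0.960600+0.958000+0.911900+0.864700+0.849700))/(1+3/400) = 4039/5000 ≈ 0.807800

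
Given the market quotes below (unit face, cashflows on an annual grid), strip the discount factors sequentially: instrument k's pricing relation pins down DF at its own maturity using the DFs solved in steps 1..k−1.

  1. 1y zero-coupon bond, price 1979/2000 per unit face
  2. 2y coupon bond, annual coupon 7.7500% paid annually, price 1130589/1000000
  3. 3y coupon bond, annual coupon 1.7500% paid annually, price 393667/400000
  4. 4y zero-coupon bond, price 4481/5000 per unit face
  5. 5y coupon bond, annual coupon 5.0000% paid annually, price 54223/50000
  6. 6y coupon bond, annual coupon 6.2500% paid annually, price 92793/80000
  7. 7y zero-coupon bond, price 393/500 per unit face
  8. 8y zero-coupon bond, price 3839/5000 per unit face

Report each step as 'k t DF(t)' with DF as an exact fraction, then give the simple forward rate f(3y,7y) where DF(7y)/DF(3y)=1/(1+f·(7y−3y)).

1 1 1979/2000
2 2 9781/10000
3 3 4667/5000
4 4 4481/5000
5 5 213/250
6 6 4091/5000
7 7 393/500
8 8 3839/5000
f(3y,7y) = ((4667/5000)/(393/500) − 1)/(4) = 737/15720 ≈ 4.6883%

step 1 [1y] zero: DF = P = 1979/2000 ≈ 0.989500
step 2 [2y] bond c/1=31/400: DF=(1130589/1000000 − 31/400·(0.989500))/(1+31/400) = 9781/10000 ≈ 0.978100
step 3 [3y] bond c/1=7/400: DF=(393667/400000 − 7/400·(0.989500+0.978100))/(1+7/400) = 4667/5000 ≈ 0.933400
step 4 [4y] zero: DF = P = 4481/5000 ≈ 0.896200
step 5 [5y] bond c/1=1/20: DF=(54223/50000 − 1/20·(0.989500+0.978100+0.933400+0.896200))/(1+1/20) = 213/250 ≈ 0.852000
step 6 [6y] bond c/1=1/16: DF=(92793/80000 − 1/16·(0.989500+0.978100+0.933400+0.896200+0.852000))/(1+1/16) = 4091/5000 ≈ 0.818200
step 7 [7y] zero: DF = P = 393/500 ≈ 0.786000
step 8 [8y] zero: DF = P = 3839/5000 ≈ 0.767800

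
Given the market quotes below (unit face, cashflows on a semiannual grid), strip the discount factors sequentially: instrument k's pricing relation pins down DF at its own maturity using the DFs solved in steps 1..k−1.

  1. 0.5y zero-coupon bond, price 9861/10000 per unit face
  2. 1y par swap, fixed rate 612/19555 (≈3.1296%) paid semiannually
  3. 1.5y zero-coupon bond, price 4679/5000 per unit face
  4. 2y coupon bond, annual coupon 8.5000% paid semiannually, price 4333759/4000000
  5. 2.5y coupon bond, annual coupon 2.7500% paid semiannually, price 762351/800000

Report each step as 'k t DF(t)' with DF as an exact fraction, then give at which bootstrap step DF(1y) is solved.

step 1 [0.5y] zero: DF = P = 9861/10000 ≈ 0.986100
step 2 [1y] swap r/2=306/19555: DF=(1 − 306/19555·(0.986100))/(1+306/19555) = 4847/5000 ≈ 0.969400
step 3 [1.5y] zero: DF = P = 4679/5000 ≈ 0.935800
step 4 [2y] bond c/2=17/400: DF=(4333759/4000000 − 17/400·(0.986100+0.969400+0.935800))/(1+17/400) = 4607/5000 ≈ 0.921400
step 5 [2.5y] bond c/2=11/800: DF=(762351/800000 − 11/800·(0.986100+0.969400+0.935800+0.921400))/(1+11/800) = 8883/10000 ≈ 0.888300

1 1/2 9861/10000
2 1 4847/5000
3 3/2 4679/5000
4 2 4607/5000
5 5/2 8883/10000
DF(1y) is solved at step 2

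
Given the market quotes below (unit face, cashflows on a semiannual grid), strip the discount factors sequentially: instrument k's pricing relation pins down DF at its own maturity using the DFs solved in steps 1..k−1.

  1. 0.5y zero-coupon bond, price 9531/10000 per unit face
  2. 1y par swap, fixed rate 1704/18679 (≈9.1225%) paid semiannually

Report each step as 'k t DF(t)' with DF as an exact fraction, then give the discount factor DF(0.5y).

1 1/2 9531/10000
2 1 2287/2500
DF(0.5y) = 9531/10000 ≈ 0.953100

step 1 [0.5y] zero: DF = P = 9531/10000 ≈ 0.953100
step 2 [1y] swap r/2=852/18679: DF=(1 − 852/18679·(0.953100))/(1+852/18679) = 2287/2500 ≈ 0.914800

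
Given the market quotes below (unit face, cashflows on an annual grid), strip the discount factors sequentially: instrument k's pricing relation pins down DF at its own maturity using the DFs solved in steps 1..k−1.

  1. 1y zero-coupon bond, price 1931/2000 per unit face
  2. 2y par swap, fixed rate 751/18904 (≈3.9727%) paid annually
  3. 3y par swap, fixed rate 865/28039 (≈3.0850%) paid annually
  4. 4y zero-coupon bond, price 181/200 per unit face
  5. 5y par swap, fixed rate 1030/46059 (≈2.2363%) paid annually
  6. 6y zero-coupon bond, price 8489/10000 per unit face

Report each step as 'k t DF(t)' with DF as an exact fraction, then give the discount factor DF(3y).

step 1 [1y] zero: DF = P = 1931/2000 ≈ 0.965500
step 2 [2y] swap r/1=751/18904: DF=(1 − 751/18904·(0.965500))/(1+751/18904) = 9249/10000 ≈ 0.924900
step 3 [3y] swap r/1=865/28039: DF=(1 − 865/28039·(0.965500+0.924900))/(1+865/28039) = 1827/2000 ≈ 0.913500
step 4 [4y] zero: DF = P = 181/200 ≈ 0.905000
step 5 [5y] swap r/1=1030/46059: DF=(1 − 1030/46059·(0.965500+0.924900+0.913500+0.905000))/(1+1030/46059) = 897/1000 ≈ 0.897000
step 6 [6y] zero: DF = P = 8489/10000 ≈ 0.848900

1 1 1931/2000
2 2 9249/10000
3 3 1827/2000
4 4 181/200
5 5 897/1000
6 6 8489/10000
DF(3y) = 1827/2000 ≈ 0.913500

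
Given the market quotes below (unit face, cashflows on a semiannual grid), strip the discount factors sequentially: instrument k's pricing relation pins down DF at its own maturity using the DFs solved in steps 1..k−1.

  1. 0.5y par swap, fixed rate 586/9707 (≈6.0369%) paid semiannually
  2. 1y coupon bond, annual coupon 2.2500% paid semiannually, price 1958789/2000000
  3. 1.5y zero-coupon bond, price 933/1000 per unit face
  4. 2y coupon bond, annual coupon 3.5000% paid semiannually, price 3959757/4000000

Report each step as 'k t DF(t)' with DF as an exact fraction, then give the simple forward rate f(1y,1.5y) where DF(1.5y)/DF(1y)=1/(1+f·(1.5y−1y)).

1 1/2 9707/10000
2 1 9577/10000
3 3/2 933/1000
4 2 9237/10000
f(1y,1.5y) = ((9577/10000)/(933/1000) − 1)/(1/2) = 247/4665 ≈ 5.2947%

step 1 [0.5y] swap r/2=293/9707: DF=(1 − 293/9707·(0))/(1+293/9707) = 9707/10000 ≈ 0.970700
step 2 [1y] bond c/2=9/800: DF=(1958789/2000000 − 9/800·(0.970700))/(1+9/800) = 9577/10000 ≈ 0.957700
step 3 [1.5y] zero: DF = P = 933/1000 ≈ 0.933000
step 4 [2y] bond c/2=7/400: DF=(3959757/4000000 − 7/400·(0.970700+0.957700+0.933000))/(1+7/400) = 9237/10000 ≈ 0.923700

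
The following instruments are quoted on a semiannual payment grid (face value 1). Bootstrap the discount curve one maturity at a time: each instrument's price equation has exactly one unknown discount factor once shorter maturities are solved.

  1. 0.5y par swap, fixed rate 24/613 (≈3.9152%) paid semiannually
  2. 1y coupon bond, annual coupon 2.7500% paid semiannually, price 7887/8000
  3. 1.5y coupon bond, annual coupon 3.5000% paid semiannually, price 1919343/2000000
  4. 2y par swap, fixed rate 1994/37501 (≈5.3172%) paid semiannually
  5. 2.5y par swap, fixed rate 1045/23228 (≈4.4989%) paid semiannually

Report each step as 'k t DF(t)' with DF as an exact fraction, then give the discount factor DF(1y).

1 1/2 613/625
2 1 1199/1250
3 3/2 4549/5000
4 2 9003/10000
5 5/2 1791/2000
DF(1y) = 1199/1250 ≈ 0.959200

step 1 [0.5y] swap r/2=12/613: DF=(1 − 12/613·(0))/(1+12/613) = 613/625 ≈ 0.980800
step 2 [1y] bond c/2=11/800: DF=(7887/8000 − 11/800·(0.980800))/(1+11/800) = 1199/1250 ≈ 0.959200
step 3 [1.5y] bond c/2=7/400: DF=(1919343/2000000 − 7/400·(0.980800+0.959200))/(1+7/400) = 4549/5000 ≈ 0.909800
step 4 [2y] swap r/2=997/37501: DF=(1 − 997/37501·(0.980800+0.959200+0.909800))/(1+997/37501) = 9003/10000 ≈ 0.900300
step 5 [2.5y] swap r/2=1045/46456: DF=(1 − 1045/46456·(0.980800+0.959200+0.909800+0.900300))/(1+1045/46456) = 1791/2000 ≈ 0.895500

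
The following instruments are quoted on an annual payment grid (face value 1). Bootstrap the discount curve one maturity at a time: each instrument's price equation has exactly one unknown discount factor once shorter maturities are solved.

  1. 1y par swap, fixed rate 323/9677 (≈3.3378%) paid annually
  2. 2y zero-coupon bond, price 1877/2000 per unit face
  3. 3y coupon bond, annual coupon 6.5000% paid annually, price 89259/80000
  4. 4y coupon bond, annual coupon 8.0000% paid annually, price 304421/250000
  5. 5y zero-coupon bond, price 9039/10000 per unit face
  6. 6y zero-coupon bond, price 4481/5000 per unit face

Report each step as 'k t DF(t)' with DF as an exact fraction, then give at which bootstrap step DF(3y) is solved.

1 1 9677/10000
2 2 1877/2000
3 3 9313/10000
4 4 9173/10000
5 5 9039/10000
6 6 4481/5000
DF(3y) is solved at step 3

step 1 [1y] swap r/1=323/9677: DF=(1 − 323/9677·(0))/(1+323/9677) = 9677/10000 ≈ 0.967700
step 2 [2y] zero: DF = P = 1877/2000 ≈ 0.938500
step 3 [3y] bond c/1=13/200: DF=(89259/80000 − 13/200·(0.967700+0.938500))/(1+13/200) = 9313/10000 ≈ 0.931300
step 4 [4y] bond c/1=2/25: DF=(304421/250000 − 2/25·(0.967700+0.938500+0.931300))/(1+2/25) = 9173/10000 ≈ 0.917300
step 5 [5y] zero: DF = P = 9039/10000 ≈ 0.903900
step 6 [6y] zero: DF = P = 4481/5000 ≈ 0.896200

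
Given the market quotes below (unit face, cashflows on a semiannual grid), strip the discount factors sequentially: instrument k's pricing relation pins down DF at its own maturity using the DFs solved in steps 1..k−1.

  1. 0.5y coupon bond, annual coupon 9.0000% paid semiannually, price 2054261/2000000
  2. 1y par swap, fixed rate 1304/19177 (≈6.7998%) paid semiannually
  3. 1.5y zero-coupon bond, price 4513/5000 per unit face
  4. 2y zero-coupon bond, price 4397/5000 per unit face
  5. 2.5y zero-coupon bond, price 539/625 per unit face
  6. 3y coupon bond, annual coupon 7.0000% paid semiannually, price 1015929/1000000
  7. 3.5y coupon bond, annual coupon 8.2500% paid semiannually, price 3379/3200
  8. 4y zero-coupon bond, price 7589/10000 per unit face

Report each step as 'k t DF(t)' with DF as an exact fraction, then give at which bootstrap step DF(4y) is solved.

step 1 [0.5y] bond c/2=9/200: DF=(2054261/2000000 − 9/200·(0))/(1+9/200) = 9829/10000 ≈ 0.982900
step 2 [1y] swap r/2=652/19177: DF=(1 − 652/19177·(0.982900))/(1+652/19177) = 2337/2500 ≈ 0.934800
step 3 [1.5y] zero: DF = P = 4513/5000 ≈ 0.902600
step 4 [2y] zero: DF = P = 4397/5000 ≈ 0.879400
step 5 [2.5y] zero: DF = P = 539/625 ≈ 0.862400
step 6 [3y] bond c/2=7/200: DF=(1015929/1000000 − 7/200·(0.982900+0.934800+0.902600+0.879400+0.862400))/(1+7/200) = 8273/10000 ≈ 0.827300
step 7 [3.5y] bond c/2=33/800: DF=(3379/3200 − 33/800·(0.982900+0.934800+0.902600+0.879400+0.862400+0.827300))/(1+33/800) = 4003/5000 ≈ 0.800600
step 8 [4y] zero: DF = P = 7589/10000 ≈ 0.758900

1 1/2 9829/10000
2 1 2337/2500
3 3/2 4513/5000
4 2 4397/5000
5 5/2 539/625
6 3 8273/10000
7 7/2 4003/5000
8 4 7589/10000
DF(4y) is solved at step 8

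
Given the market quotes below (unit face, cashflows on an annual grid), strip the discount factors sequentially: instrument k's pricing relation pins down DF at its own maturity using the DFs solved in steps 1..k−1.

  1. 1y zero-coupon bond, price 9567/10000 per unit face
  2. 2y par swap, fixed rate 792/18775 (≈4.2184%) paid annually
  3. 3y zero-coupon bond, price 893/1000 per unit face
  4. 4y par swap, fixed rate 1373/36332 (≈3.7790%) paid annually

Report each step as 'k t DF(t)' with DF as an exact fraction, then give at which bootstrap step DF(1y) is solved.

step 1 [1y] zero: DF = P = 9567/10000 ≈ 0.956700
step 2 [2y] swap r/1=792/18775: DF=(1 − 792/18775·(0.956700))/(1+792/18775) = 1151/1250 ≈ 0.920800
step 3 [3y] zero: DF = P = 893/1000 ≈ 0.893000
step 4 [4y] swap r/1=1373/36332: DF=(1 − 1373/36332·(0.956700+0.920800+0.893000))/(1+1373/36332) = 8627/10000 ≈ 0.862700

1 1 9567/10000
2 2 1151/1250
3 3 893/1000
4 4 8627/10000
DF(1y) is solved at step 1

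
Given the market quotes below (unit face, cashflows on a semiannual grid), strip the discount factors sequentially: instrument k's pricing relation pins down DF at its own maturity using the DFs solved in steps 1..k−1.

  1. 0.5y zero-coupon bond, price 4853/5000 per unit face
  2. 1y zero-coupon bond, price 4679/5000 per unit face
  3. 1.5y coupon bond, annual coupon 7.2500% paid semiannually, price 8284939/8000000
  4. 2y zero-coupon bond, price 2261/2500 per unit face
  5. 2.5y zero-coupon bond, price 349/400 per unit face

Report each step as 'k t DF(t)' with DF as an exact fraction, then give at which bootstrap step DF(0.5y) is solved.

step 1 [0.5y] zero: DF = P = 4853/5000 ≈ 0.970600
step 2 [1y] zero: DF = P = 4679/5000 ≈ 0.935800
step 3 [1.5y] bond c/2=29/800: DF=(8284939/8000000 − 29/800·(0.970600+0.935800))/(1+29/800) = 9327/10000 ≈ 0.932700
step 4 [2y] zero: DF = P = 2261/2500 ≈ 0.904400
step 5 [2.5y] zero: DF = P = 349/400 ≈ 0.872500

1 1/2 4853/5000
2 1 4679/5000
3 3/2 9327/10000
4 2 2261/2500
5 5/2 349/400
DF(0.5y) is solved at step 1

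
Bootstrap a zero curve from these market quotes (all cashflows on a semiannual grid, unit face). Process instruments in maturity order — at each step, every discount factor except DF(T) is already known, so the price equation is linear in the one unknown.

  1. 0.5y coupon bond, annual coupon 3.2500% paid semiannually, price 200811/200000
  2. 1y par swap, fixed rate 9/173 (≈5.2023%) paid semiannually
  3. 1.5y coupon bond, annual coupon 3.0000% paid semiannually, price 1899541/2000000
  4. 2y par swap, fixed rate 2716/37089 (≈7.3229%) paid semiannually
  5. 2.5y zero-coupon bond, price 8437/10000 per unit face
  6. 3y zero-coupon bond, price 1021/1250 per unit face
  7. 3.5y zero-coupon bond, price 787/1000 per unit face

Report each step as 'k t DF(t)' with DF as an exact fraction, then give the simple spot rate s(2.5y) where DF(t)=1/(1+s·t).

step 1 [0.5y] bond c/2=13/800: DF=(200811/200000 − 13/800·(0))/(1+13/800) = 247/250 ≈ 0.988000
step 2 [1y] swap r/2=9/346: DF=(1 − 9/346·(0.988000))/(1+9/346) = 1187/1250 ≈ 0.949600
step 3 [1.5y] bond c/2=3/200: DF=(1899541/2000000 − 3/200·(0.988000+0.949600))/(1+3/200) = 9071/10000 ≈ 0.907100
step 4 [2y] swap r/2=1358/37089: DF=(1 − 1358/37089·(0.988000+0.949600+0.907100))/(1+1358/37089) = 4321/5000 ≈ 0.864200
step 5 [2.5y] zero: DF = P = 8437/10000 ≈ 0.843700
step 6 [3y] zero: DF = P = 1021/1250 ≈ 0.816800
step 7 [3.5y] zero: DF = P = 787/1000 ≈ 0.787000

1 1/2 247/250
2 1 1187/1250
3 3/2 9071/10000
4 2 4321/5000
5 5/2 8437/10000
6 3 1021/1250
7 7/2 787/1000
s(2.5y) = (1/(8437/10000) − 1)/(5/2) = 3126/42185 ≈ 7.4102%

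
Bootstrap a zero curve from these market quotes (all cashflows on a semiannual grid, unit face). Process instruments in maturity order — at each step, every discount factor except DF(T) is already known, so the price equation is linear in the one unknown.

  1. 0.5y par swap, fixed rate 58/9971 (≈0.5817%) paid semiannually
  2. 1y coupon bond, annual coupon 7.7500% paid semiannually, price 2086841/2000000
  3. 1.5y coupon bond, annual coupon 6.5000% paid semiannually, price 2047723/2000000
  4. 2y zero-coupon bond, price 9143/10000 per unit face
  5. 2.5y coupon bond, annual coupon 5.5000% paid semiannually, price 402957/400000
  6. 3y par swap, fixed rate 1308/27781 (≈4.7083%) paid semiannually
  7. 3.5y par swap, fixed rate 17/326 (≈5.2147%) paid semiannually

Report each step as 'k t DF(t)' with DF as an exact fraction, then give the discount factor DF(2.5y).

1 1/2 9971/10000
2 1 9673/10000
3 3/2 4649/5000
4 2 9143/10000
5 5/2 1757/2000
6 3 2173/2500
7 7/2 4167/5000
DF(2.5y) = 1757/2000 ≈ 0.878500

step 1 [0.5y] swap r/2=29/9971: DF=(1 − 29/9971·(0))/(1+29/9971) = 9971/10000 ≈ 0.997100
step 2 [1y] bond c/2=31/800: DF=(2086841/2000000 − 31/800·(0.997100))/(1+31/800) = 9673/10000 ≈ 0.967300
step 3 [1.5y] bond c/2=13/400: DF=(2047723/2000000 − 13/400·(0.997100+0.967300))/(1+13/400) = 4649/5000 ≈ 0.929800
step 4 [2y] zero: DF = P = 9143/10000 ≈ 0.914300
step 5 [2.5y] bond c/2=11/400: DF=(402957/400000 − 11/400·(0.997100+0.967300+0.929800+0.914300))/(1+11/400) = 1757/2000 ≈ 0.878500
step 6 [3y] swap r/2=654/27781: DF=(1 − 654/27781·(0.997100+0.967300+0.929800+0.914300+0.878500))/(1+654/27781) = 2173/2500 ≈ 0.869200
step 7 [3.5y] swap r/2=17/652: DF=(1 − 17/652·(0.997100+0.967300+0.929800+0.914300+0.878500+0.869200))/(1+17/652) = 4167/5000 ≈ 0.833400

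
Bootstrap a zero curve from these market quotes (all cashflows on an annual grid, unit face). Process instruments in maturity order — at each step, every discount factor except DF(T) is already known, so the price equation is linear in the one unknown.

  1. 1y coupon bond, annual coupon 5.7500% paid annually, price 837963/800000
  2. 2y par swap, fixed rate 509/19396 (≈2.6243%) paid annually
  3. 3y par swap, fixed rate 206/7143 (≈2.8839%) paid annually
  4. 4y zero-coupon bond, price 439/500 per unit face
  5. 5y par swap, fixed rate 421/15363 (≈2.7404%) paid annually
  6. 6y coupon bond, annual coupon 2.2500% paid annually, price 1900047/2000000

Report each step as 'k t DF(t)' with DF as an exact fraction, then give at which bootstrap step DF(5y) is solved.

1 1 1981/2000
2 2 9491/10000
3 3 1147/1250
4 4 439/500
5 5 8737/10000
6 6 8277/10000
DF(5y) is solved at step 5

step 1 [1y] bond c/1=23/400: DF=(837963/800000 − 23/400·(0))/(1+23/400) = 1981/2000 ≈ 0.990500
step 2 [2y] swap r/1=509/19396: DF=(1 − 509/19396·(0.990500))/(1+509/19396) = 9491/10000 ≈ 0.949100
step 3 [3y] swap r/1=206/7143: DF=(1 − 206/7143·(0.990500+0.949100))/(1+206/7143) = 1147/1250 ≈ 0.917600
step 4 [4y] zero: DF = P = 439/500 ≈ 0.878000
step 5 [5y] swap r/1=421/15363: DF=(1 − 421/15363·(0.990500+0.949100+0.917600+0.878000))/(1+421/15363) = 8737/10000 ≈ 0.873700
step 6 [6y] bond c/1=9/400: DF=(1900047/2000000 − 9/400·(0.990500+0.949100+0.917600+0.878000+0.873700))/(1+9/400) = 8277/10000 ≈ 0.827700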